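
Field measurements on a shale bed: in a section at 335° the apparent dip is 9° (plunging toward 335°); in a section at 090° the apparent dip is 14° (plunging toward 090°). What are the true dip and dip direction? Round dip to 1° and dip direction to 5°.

true dip 21°, dip direction 040°

Represent each trace as a vector plunging at its apparent dip toward its trend (east-north-up frame): v₁ = (-0.417, 0.895, -0.156), v₂ = (0.970, 0.000, -0.242).
Cross product v₁ × v₂ gives the pole to the plane: n ∝ (0.217, 0.253, 0.869).
Dip δ = arctan(|n_h|/n_z) = arctan(0.333/0.869) = 21.0°.
The horizontal component of n points toward azimuth atan2(n_x, n_y) = 41°, the dip direction.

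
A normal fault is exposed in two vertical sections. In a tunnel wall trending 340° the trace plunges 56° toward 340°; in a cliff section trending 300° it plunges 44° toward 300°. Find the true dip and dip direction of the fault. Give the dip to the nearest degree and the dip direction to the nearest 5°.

true dip 56°, dip direction 350°

The two traces are lines in the plane: v₁ = (sin 340°·cos 56°, cos 340°·cos 56°, −sin 56°), v₂ = (sin 300°·cos 44°, cos 300°·cos 44°, −sin 44°).
The plane normal is n = v₁ × v₂ ∝ (-0.067, 0.384, 0.259).
tan δ = √(n_x²+n_y²)/n_z = 0.389/0.259, so δ = 56.4°.
Dip direction = azimuth of (n_x, n_y) = atan2(-0.067, 0.384) = 350°.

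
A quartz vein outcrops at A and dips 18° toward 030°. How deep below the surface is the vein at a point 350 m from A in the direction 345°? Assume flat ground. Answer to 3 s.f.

80.4 m

The hole lies 45° from the dip direction, so the down-dip offset is 350 × cos 45° = 247.49 m.
Depth = down-dip offset × tan(dip) = 247.49 × tan 18° = 247.49 × 0.3249
Depth = 80.41 m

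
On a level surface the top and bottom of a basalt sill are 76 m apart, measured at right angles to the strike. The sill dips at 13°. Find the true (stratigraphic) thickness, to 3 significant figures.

True thickness t = w · sin(dip) = 76 × sin 13°
t = 76 × 0.2250 = 17.096 m

17.1 m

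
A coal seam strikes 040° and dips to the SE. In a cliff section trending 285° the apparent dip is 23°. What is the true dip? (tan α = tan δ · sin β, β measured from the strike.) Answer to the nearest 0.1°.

25.1°

β = acute angle between strike 040° and section 285° = 65°.
tan(true dip) = tan 23° / sin 65° = 0.4684
δ = arctan(0.4684) = 25.10°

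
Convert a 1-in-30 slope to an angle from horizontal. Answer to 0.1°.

1.9°

tan θ = 1/30 = 0.0333
θ = arctan(0.0333) = 1.91°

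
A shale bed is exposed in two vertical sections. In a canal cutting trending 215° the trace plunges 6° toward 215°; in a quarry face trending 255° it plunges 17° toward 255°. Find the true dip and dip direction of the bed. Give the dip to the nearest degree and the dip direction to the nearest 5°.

The two traces are lines in the plane: v₁ = (sin 215°·cos 6°, cos 215°·cos 6°, −sin 6°), v₂ = (sin 255°·cos 17°, cos 255°·cos 17°, −sin 17°).
The plane normal is n = v₁ × v₂ ∝ (-0.212, 0.070, 0.611).
Dip δ = arctan(|n_h|/n_z) = arctan(0.224/0.611) = 20.1°.
Dip direction = atan2(-0.212, 0.070) = 288° (azimuth of n's horizontal projection).

true dip 20°, dip direction 290°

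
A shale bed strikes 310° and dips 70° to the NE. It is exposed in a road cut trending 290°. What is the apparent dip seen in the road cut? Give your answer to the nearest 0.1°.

Angle between strike (310°) and section (290°): β = 20°.
tan(apparent dip) = tan 70° · sin 20° = 0.9397
apparent dip = arctan 0.9397 = 43.22°

43.2°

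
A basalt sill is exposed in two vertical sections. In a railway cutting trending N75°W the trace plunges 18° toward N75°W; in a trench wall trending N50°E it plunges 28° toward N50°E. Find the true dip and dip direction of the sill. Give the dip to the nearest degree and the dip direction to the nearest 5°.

true dip 43°, dip direction 355°

Each apparent-dip line lies in the plane. As unit vectors (x east, y north, z up), v₁ plunges 18°→N75°W and v₂ plunges 28°→N50°E.
The plane normal is n = v₁ × v₂ ∝ (-0.060, 0.640, 0.688).
True dip = arccos(n_z / |n|) = arccos(0.7305) = 43.1°.
Dip direction = atan2(-0.060, 0.640) = 355° (azimuth of n's horizontal projection).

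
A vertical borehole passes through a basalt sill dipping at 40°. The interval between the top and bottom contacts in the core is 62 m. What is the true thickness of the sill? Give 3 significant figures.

True thickness t = h · cos(dip) = 62 × cos 40°
t = 62 × 0.7660 = 47.495 m

47.5 m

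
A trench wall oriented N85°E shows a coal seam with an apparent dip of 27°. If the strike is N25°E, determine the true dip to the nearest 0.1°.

The section is 60° from the strike.
tan(true dip) = tan 27° / sin 60° = 0.5883
δ = arctan(0.5883) = 30.47°

30.5°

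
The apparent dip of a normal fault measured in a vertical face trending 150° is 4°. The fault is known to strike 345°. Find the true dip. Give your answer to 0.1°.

15.1°

β = acute angle between strike 345° and section 150° = 15°.
tan(true dip) = tan 4° / sin 15° = 0.2702
δ = arctan(0.2702) = 15.12°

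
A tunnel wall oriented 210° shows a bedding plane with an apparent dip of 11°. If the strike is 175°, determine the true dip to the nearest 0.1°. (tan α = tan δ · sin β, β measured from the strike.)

The section is 35° from the strike.
tan δ = tan α / sin β = tan 11° / sin 35° = 0.1944 / 0.5736 = 0.3389
true dip = arctan 0.3389 = 18.72°

18.7°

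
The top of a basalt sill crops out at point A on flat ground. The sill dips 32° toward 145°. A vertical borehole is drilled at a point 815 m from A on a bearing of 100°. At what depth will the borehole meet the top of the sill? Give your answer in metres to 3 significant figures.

The hole lies 45° from the dip direction, so the down-dip offset is 815 × cos 45° = 576.29 m.
Depth = down-dip offset × tan(dip) = 576.29 × tan 32° = 576.29 × 0.6249
Depth = 360.11 m

360 m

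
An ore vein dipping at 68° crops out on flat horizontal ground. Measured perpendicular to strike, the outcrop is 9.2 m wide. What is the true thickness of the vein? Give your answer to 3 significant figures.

8.53 m

True thickness t = w · sin(dip) = 9.2 × sin 68°
t = 9.2 × 0.9272 = 8.530 m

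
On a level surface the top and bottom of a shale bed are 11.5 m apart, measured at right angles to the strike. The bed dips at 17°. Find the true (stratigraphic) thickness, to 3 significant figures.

3.36 m

True thickness t = w · sin(dip) = 11.5 × sin 17°
t = 11.5 × 0.2924 = 3.362 m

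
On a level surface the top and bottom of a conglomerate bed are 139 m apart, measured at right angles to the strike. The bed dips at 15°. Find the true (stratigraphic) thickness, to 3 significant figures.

36.0 m

True thickness t = w · sin(dip) = 139 × sin 15°
t = 139 × 0.2588 = 35.976 m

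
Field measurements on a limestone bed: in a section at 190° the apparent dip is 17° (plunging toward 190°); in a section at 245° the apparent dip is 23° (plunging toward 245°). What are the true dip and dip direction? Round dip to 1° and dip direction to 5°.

The two traces are lines in the plane: v₁ = (sin 190°·cos 17°, cos 190°·cos 17°, −sin 17°), v₂ = (sin 245°·cos 23°, cos 245°·cos 23°, −sin 23°).
The plane normal is n = v₁ × v₂ ∝ (-0.254, -0.179, 0.721).
True dip = arccos(n_z / |n|) = arccos(0.9183) = 23.3°.
Dip direction = azimuth of (n_x, n_y) = atan2(-0.254, -0.179) = 235°.

true dip 23°, dip direction 235°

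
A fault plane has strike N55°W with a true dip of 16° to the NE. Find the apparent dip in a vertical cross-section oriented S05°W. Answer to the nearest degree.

14°

The section lies 60° from the strike.
tan α = tan 16° × sin 60° = 0.2867 × 0.8660 = 0.2483
apparent dip = arctan 0.2483 = 13.95°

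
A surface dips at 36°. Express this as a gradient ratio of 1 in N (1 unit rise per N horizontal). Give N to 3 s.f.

1 in 1.38

1 : N means tan θ = 1/N, so N = 1/tan 36° = 1/0.7265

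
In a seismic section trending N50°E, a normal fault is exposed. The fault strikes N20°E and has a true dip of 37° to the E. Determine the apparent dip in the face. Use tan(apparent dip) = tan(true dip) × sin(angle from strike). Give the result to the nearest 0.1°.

The strike is N20°E and the section trends N50°E; the acute angle between them is β = 30°.
tan(apparent dip) = tan 37° · sin 30° = 0.3768
apparent dip = arctan 0.3768 = 20.65°

20.6°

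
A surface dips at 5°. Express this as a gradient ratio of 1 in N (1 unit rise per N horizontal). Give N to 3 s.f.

1 : N means tan θ = 1/N, so N = 1/tan 5° = 1/0.0875

1 in 11.4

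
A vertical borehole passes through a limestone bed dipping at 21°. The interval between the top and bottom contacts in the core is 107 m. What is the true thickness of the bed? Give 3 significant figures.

99.9 m

True thickness t = h · cos(dip) = 107 × cos 21°
t = 107 × 0.9336 = 99.893 m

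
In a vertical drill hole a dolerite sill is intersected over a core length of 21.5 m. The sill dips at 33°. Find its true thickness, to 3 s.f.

True thickness t = h · cos(dip) = 21.5 × cos 33°
t = 21.5 × 0.8387 = 18.031 m

18.0 m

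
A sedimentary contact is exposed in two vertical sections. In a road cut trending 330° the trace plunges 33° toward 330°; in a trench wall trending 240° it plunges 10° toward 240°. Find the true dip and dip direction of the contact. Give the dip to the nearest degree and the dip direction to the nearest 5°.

true dip 34°, dip direction 315°

The two traces are lines in the plane: v₁ = (sin 330°·cos 33°, cos 330°·cos 33°, −sin 33°), v₂ = (sin 240°·cos 10°, cos 240°·cos 10°, −sin 10°).
The plane normal is n = v₁ × v₂ ∝ (-0.394, 0.392, 0.826).
True dip = arccos(n_z / |n|) = arccos(0.8296) = 33.9°.
Dip direction = azimuth of (n_x, n_y) = atan2(-0.394, 0.392) = 315°.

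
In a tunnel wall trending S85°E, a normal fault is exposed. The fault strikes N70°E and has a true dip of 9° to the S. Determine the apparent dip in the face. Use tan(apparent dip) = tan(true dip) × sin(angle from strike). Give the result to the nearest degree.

4°

Angle between strike (N70°E) and section (S85°E): β = 25°.
tan α = tan 9° × sin 25° = 0.1584 × 0.4226 = 0.0669
α = arctan(0.0669) = 3.83°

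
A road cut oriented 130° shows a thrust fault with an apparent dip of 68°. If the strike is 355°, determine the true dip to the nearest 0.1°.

74.1°

The section is 45° from the strike.
tan(true dip) = tan 68° / sin 45° = 3.5003
true dip = arctan 3.5003 = 74.06°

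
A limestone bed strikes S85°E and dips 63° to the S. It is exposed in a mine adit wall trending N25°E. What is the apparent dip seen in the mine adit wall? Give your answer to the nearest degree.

62°

The strike is S85°E and the section trends N25°E; the acute angle between them is β = 70°.
tan α = tan 63° × sin 70° = 1.9626 × 0.9397 = 1.8443
α = arctan(1.8443) = 61.53°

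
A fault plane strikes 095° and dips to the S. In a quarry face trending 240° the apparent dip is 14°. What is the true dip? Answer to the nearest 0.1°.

23.5°

β = acute angle between strike 095° and section 240° = 35°.
tan(true dip) = tan 14° / sin 35° = 0.4347
true dip = arctan 0.4347 = 23.49°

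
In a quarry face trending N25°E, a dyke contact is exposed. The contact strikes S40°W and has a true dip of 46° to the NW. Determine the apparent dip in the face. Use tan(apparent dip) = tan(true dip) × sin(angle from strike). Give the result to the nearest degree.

The section lies 15° from the strike.
tan α = tan 46° × sin 15° = 1.0355 × 0.2588 = 0.2680
α = arctan(0.2680) = 15.00°

15°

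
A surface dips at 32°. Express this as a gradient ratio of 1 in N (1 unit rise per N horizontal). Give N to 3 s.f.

1 in 1.60

1 : N means tan θ = 1/N, so N = 1/tan 32° = 1/0.6249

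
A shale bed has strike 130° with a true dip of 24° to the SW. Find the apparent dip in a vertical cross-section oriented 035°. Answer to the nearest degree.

The section lies 85° from the strike.
tan α = tan 24° × sin 85° = 0.4452 × 0.9962 = 0.4435
apparent dip = arctan 0.4435 = 23.92°

24°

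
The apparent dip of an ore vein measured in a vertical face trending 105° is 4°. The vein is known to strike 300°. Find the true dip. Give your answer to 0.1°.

The section is 15° from the strike.
tan(true dip) = tan 4° / sin 15° = 0.2702
δ = arctan(0.2702) = 15.12°

15.1°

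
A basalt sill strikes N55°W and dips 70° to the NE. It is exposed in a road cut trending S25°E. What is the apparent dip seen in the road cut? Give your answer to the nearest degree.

54°

Angle between strike (N55°W) and section (S25°E): β = 30°.
tan α = tan 70° × sin 30° = 2.7475 × 0.5000 = 1.3737
α = arctan(1.3737) = 53.95°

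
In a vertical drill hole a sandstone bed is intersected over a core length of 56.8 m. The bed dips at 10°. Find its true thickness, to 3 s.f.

55.9 m

True thickness t = h · cos(dip) = 56.8 × cos 10°
t = 56.8 × 0.9848 = 55.937 m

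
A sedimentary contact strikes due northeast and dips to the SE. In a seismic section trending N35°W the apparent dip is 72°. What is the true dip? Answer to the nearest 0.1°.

The section is 80° from the strike.
tan(true dip) = tan 72° / sin 80° = 3.1252
true dip = arctan 3.1252 = 72.26°

72.3°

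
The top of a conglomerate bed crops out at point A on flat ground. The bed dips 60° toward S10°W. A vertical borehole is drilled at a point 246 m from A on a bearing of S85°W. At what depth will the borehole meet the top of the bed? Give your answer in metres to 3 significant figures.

110 m

The hole lies 75° from the dip direction, so the down-dip offset is 246 × cos 75° = 63.67 m.
Depth = down-dip offset × tan(dip) = 63.67 × tan 60° = 63.67 × 1.7321
Depth = 110.28 m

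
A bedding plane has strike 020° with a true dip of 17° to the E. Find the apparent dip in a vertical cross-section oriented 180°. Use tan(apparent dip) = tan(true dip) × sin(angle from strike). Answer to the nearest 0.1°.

6.0°

The section lies 20° from the strike.
tan α = tan 17° × sin 20° = 0.3057 × 0.3420 = 0.1046
α = arctan(0.1046) = 5.97°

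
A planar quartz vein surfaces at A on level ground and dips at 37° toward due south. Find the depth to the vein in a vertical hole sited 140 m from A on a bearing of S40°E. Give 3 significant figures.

80.8 m

The hole lies 40° from the dip direction, so the down-dip offset is 140 × cos 40° = 107.25 m.
Depth = down-dip offset × tan(dip) = 107.25 × tan 37° = 107.25 × 0.7536
Depth = 80.82 m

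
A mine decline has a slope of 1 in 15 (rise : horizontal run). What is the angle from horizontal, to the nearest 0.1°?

3.8°

tan θ = 1/15 = 0.0667
θ = arctan(0.0667) = 3.81°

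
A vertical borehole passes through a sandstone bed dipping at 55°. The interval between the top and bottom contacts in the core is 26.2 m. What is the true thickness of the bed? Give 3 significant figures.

True thickness t = h · cos(dip) = 26.2 × cos 55°
t = 26.2 × 0.5736 = 15.028 m

15.0 m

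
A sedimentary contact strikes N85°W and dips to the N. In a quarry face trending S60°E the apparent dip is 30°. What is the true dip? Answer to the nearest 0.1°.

The section is 25° from the strike.
tan δ = tan α / sin β = tan 30° / sin 25° = 0.5774 / 0.4226 = 1.3661
true dip = arctan 1.3661 = 53.80°

53.8°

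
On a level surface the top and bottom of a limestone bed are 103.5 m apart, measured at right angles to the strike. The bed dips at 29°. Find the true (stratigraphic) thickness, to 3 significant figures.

True thickness t = w · sin(dip) = 103.5 × sin 29°
t = 103.5 × 0.4848 = 50.178 m

50.2 m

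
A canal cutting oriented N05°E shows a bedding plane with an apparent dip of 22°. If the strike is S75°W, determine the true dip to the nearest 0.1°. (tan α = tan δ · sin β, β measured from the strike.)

23.3°

β = acute angle between strike S75°W and section N05°E = 70°.
tan(true dip) = tan 22° / sin 70° = 0.4300
true dip = arctan 0.4300 = 23.27°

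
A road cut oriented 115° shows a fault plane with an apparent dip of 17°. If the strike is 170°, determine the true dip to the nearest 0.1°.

20.5°

β = acute angle between strike 170° and section 115° = 55°.
tan(true dip) = tan 17° / sin 55° = 0.3732
δ = arctan(0.3732) = 20.47°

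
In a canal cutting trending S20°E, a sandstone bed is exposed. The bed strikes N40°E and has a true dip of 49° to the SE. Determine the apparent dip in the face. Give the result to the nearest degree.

Angle between strike (N40°E) and section (S20°E): β = 60°.
tan α = tan 49° × sin 60° = 1.1504 × 0.8660 = 0.9962
apparent dip = arctan 0.9962 = 44.89°

45°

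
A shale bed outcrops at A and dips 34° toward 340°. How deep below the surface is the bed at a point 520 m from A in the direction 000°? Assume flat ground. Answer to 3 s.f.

The hole lies 20° from the dip direction, so the down-dip offset is 520 × cos 20° = 488.64 m.
Depth = down-dip offset × tan(dip) = 488.64 × tan 34° = 488.64 × 0.6745
Depth = 329.59 m

330 m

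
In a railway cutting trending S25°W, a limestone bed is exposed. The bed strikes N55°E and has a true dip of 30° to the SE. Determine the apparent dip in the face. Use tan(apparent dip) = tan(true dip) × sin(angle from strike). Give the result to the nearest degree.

The section lies 30° from the strike.
tan α = tan 30° × sin 30° = 0.5774 × 0.5000 = 0.2887
α = arctan(0.2887) = 16.10°

16°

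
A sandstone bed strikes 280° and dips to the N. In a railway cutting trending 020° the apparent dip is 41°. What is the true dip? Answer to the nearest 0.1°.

41.4°

β = acute angle between strike 280° and section 020° = 80°.
tan δ = tan α / sin β = tan 41° / sin 80° = 0.8693 / 0.9848 = 0.8827
true dip = arctan 0.8827 = 41.43°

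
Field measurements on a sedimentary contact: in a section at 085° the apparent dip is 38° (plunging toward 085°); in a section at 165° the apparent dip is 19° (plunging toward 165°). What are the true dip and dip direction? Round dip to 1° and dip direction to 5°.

Represent each trace as a vector plunging at its apparent dip toward its trend (east-north-up frame): v₁ = (0.785, 0.069, -0.616), v₂ = (0.245, -0.913, -0.326).
The plane normal is n = v₁ × v₂ ∝ (0.585, -0.105, 0.734).
tan δ = √(n_x²+n_y²)/n_z = 0.594/0.734, so δ = 39.0°.
Dip direction = azimuth of (n_x, n_y) = atan2(0.585, -0.105) = 100°.

true dip 39°, dip direction 100°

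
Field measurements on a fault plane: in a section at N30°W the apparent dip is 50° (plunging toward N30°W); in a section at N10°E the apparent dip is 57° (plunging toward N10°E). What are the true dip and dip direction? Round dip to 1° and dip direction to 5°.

true dip 57°, dip direction 010°

Each apparent-dip line lies in the plane. As unit vectors (x east, y north, z up), v₁ plunges 50°→N30°W and v₂ plunges 57°→N10°E.
n = v₁ × v₂ = (0.056, 0.342, 0.225) (taken with n_z > 0).
tan δ = √(n_x²+n_y²)/n_z = 0.347/0.225, so δ = 57.0°.
The horizontal component of n points toward azimuth atan2(n_x, n_y) = 9°, the dip direction.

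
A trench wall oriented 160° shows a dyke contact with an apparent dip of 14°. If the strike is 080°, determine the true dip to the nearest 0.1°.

14.2°

β = acute angle between strike 080° and section 160° = 80°.
tan(true dip) = tan 14° / sin 80° = 0.2532
true dip = arctan 0.2532 = 14.21°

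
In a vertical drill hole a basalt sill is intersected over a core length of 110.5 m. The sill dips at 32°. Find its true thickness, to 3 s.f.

True thickness t = h · cos(dip) = 110.5 × cos 32°
t = 110.5 × 0.8480 = 93.709 m

93.7 m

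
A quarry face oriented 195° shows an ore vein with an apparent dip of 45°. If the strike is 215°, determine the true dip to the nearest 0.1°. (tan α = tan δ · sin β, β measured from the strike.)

71.1°

β = acute angle between strike 215° and section 195° = 20°.
tan(true dip) = tan 45° / sin 20° = 2.9238
δ = arctan(2.9238) = 71.12°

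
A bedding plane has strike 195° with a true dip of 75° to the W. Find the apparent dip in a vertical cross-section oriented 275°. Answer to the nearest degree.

Angle between strike (195°) and section (275°): β = 80°.
tan α = tan 75° × sin 80° = 3.7321 × 0.9848 = 3.6754
apparent dip = arctan 3.6754 = 74.78°

75°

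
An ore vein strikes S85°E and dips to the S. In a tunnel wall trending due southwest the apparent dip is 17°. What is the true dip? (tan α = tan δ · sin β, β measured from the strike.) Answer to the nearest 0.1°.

The section is 50° from the strike.
tan(true dip) = tan 17° / sin 50° = 0.3991
true dip = arctan 0.3991 = 21.76°

21.8°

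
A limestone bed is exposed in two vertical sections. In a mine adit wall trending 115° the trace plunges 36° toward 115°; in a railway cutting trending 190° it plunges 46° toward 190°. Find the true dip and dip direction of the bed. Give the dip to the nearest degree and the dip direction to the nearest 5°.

Represent each trace as a vector plunging at its apparent dip toward its trend (east-north-up frame): v₁ = (0.733, -0.342, -0.588), v₂ = (-0.121, -0.684, -0.719).
n = v₁ × v₂ = (0.156, -0.598, 0.543) (taken with n_z > 0).
Dip δ = arctan(|n_h|/n_z) = arctan(0.618/0.543) = 48.7°.
Dip direction = atan2(0.156, -0.598) = 165° (azimuth of n's horizontal projection).

true dip 49°, dip direction 165°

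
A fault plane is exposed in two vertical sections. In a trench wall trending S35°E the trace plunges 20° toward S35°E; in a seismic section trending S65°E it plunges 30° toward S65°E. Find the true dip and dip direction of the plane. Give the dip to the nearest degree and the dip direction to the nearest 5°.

Represent each trace as a vector plunging at its apparent dip toward its trend (east-north-up frame): v₁ = (0.539, -0.770, -0.342), v₂ = (0.785, -0.366, -0.500).
Cross product v₁ × v₂ gives the pole to the plane: n ∝ (0.260, 0.001, 0.407).
Dip δ = arctan(|n_h|/n_z) = arctan(0.260/0.407) = 32.5°.
Dip direction = atan2(0.260, 0.001) = 90° (azimuth of n's horizontal projection).

true dip 33°, dip direction 090°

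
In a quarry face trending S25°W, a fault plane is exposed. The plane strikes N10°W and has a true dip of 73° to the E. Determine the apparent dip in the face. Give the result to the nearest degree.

62°

Angle between strike (N10°W) and section (S25°W): β = 35°.
tan(apparent dip) = tan 73° · sin 35° = 1.8761
apparent dip = arctan 1.8761 = 61.94°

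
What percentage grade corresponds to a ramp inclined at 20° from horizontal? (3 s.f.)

36.4%

grade % = 100 × tan 20° = 100 × 0.3640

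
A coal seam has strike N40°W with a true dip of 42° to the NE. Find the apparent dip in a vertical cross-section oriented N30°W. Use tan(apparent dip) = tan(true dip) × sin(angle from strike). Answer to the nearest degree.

9°

Angle between strike (N40°W) and section (N30°W): β = 10°.
tan(apparent dip) = tan 42° · sin 10° = 0.1564
α = arctan(0.1564) = 8.89°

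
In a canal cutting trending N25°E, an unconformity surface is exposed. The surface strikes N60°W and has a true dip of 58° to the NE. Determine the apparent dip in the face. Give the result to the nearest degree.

The strike is N60°W and the section trends N25°E; the acute angle between them is β = 85°.
tan α = tan 58° × sin 85° = 1.6003 × 0.9962 = 1.5942
apparent dip = arctan 1.5942 = 57.90°

58°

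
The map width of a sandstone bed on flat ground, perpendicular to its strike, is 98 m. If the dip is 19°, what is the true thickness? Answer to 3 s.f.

31.9 m

True thickness t = w · sin(dip) = 98 × sin 19°
t = 98 × 0.3256 = 31.906 m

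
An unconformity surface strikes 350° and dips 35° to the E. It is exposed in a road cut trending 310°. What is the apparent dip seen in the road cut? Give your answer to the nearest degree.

24°

The strike is 350° and the section trends 310°; the acute angle between them is β = 40°.
tan α = tan 35° × sin 40° = 0.7002 × 0.6428 = 0.4501
α = arctan(0.4501) = 24.23°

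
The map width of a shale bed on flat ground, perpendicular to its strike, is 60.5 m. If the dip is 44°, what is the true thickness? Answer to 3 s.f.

42.0 m

True thickness t = w · sin(dip) = 60.5 × sin 44°
t = 60.5 × 0.6947 = 42.027 m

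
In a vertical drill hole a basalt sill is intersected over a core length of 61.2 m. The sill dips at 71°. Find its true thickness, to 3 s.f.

True thickness t = h · cos(dip) = 61.2 × cos 71°
t = 61.2 × 0.3256 = 19.925 m

19.9 m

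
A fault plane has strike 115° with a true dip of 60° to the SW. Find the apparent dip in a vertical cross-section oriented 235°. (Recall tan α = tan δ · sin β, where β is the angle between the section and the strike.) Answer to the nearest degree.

56°

The section lies 60° from the strike.
tan(apparent dip) = tan 60° · sin 60° = 1.5000
α = arctan(1.5000) = 56.31°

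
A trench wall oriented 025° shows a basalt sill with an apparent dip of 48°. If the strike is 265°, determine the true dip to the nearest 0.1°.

β = acute angle between strike 265° and section 025° = 60°.
tan δ = tan α / sin β = tan 48° / sin 60° = 1.1106 / 0.8660 = 1.2824
δ = arctan(1.2824) = 52.05°

52.1°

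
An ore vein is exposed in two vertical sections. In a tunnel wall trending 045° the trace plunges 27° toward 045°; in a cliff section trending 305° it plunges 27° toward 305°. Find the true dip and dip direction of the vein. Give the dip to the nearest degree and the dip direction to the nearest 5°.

true dip 38°, dip direction 355°

Each apparent-dip line lies in the plane. As unit vectors (x east, y north, z up), v₁ plunges 27°→045° and v₂ plunges 27°→305°.
n = v₁ × v₂ = (-0.054, 0.617, 0.782) (taken with n_z > 0).
True dip = arccos(n_z / |n|) = arccos(0.7837) = 38.4°.
The horizontal component of n points toward azimuth atan2(n_x, n_y) = 355°, the dip direction.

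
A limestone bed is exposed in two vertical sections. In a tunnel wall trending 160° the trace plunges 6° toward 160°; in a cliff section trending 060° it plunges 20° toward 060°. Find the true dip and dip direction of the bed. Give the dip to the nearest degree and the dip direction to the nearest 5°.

Each apparent-dip line lies in the plane. As unit vectors (x east, y north, z up), v₁ plunges 6°→160° and v₂ plunges 20°→060°.
Cross product v₁ × v₂ gives the pole to the plane: n ∝ (0.369, 0.031, 0.920).
True dip = arccos(n_z / |n|) = arccos(0.9278) = 21.9°.
Dip direction = atan2(0.369, 0.031) = 85° (azimuth of n's horizontal projection).

true dip 22°, dip direction 085°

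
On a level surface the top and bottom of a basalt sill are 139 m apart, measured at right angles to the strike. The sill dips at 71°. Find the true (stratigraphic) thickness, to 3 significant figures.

True thickness t = w · sin(dip) = 139 × sin 71°
t = 139 × 0.9455 = 131.427 m

131 m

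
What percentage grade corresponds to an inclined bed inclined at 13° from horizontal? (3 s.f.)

23.1%

grade % = 100 × tan 13° = 100 × 0.2309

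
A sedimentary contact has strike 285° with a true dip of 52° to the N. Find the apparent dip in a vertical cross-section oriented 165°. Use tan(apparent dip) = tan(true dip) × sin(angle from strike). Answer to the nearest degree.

48°

Angle between strike (285°) and section (165°): β = 60°.
tan α = tan 52° × sin 60° = 1.2799 × 0.8660 = 1.1085
apparent dip = arctan 1.1085 = 47.94°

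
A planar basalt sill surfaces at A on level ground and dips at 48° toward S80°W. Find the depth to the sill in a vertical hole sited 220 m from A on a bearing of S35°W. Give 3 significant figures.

173 m

The hole lies 45° from the dip direction, so the down-dip offset is 220 × cos 45° = 155.56 m.
Depth = down-dip offset × tan(dip) = 155.56 × tan 48° = 155.56 × 1.1106
Depth = 172.77 m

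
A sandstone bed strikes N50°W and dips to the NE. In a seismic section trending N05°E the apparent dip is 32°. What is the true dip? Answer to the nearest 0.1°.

β = acute angle between strike N50°W and section N05°E = 55°.
tan(true dip) = tan 32° / sin 55° = 0.7628
δ = arctan(0.7628) = 37.34°

37.3°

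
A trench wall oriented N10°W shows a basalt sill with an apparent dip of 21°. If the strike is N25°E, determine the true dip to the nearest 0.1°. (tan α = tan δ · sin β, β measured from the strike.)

The section is 35° from the strike.
tan(true dip) = tan 21° / sin 35° = 0.6692
δ = arctan(0.6692) = 33.79°

33.8°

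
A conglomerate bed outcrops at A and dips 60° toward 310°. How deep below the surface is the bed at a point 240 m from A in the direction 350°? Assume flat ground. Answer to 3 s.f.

318 m

The hole lies 40° from the dip direction, so the down-dip offset is 240 × cos 40° = 183.85 m.
Depth = down-dip offset × tan(dip) = 183.85 × tan 60° = 183.85 × 1.7321
Depth = 318.44 m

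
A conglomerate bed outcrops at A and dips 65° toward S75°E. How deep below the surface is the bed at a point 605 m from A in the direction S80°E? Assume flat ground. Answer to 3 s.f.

The hole lies 5° from the dip direction, so the down-dip offset is 605 × cos 5° = 602.70 m.
Depth = down-dip offset × tan(dip) = 602.70 × tan 65° = 602.70 × 2.1445
Depth = 1292.49 m

1290 m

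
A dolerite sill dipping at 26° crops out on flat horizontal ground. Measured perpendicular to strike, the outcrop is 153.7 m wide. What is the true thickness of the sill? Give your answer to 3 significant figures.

67.4 m

True thickness t = w · sin(dip) = 153.7 × sin 26°
t = 153.7 × 0.4384 = 67.378 m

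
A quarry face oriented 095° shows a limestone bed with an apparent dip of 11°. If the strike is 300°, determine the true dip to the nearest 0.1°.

24.7°

The section is 25° from the strike.
tan(true dip) = tan 11° / sin 25° = 0.4599
δ = arctan(0.4599) = 24.70°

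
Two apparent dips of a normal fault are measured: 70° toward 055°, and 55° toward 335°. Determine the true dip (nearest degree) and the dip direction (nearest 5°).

true dip 71°, dip direction 035°

The two traces are lines in the plane: v₁ = (sin 55°·cos 70°, cos 55°·cos 70°, −sin 70°), v₂ = (sin 335°·cos 55°, cos 335°·cos 55°, −sin 55°).
n = v₁ × v₂ = (0.328, 0.457, 0.193) (taken with n_z > 0).
True dip = arccos(n_z / |n|) = arccos(0.3248) = 71.0°.
Dip direction = azimuth of (n_x, n_y) = atan2(0.328, 0.457) = 36°.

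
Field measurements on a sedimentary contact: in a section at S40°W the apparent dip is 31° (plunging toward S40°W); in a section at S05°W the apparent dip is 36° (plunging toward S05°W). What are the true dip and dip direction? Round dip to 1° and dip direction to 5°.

Represent each trace as a vector plunging at its apparent dip toward its trend (east-north-up frame): v₁ = (-0.551, -0.657, -0.515), v₂ = (-0.071, -0.806, -0.588).
The plane normal is n = v₁ × v₂ ∝ (-0.029, -0.288, 0.398).
tan δ = √(n_x²+n_y²)/n_z = 0.289/0.398, so δ = 36.0°.
Dip direction = atan2(-0.029, -0.288) = 186° (azimuth of n's horizontal projection).

true dip 36°, dip direction 185°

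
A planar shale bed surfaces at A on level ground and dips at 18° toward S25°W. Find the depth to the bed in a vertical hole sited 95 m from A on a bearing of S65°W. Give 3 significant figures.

The hole lies 40° from the dip direction, so the down-dip offset is 95 × cos 40° = 72.77 m.
Depth = down-dip offset × tan(dip) = 72.77 × tan 18° = 72.77 × 0.3249
Depth = 23.65 m

23.6 m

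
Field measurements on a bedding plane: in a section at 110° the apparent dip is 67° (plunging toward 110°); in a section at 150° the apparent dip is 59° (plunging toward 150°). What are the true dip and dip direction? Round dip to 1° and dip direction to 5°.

Represent each trace as a vector plunging at its apparent dip toward its trend (east-north-up frame): v₁ = (0.367, -0.134, -0.921), v₂ = (0.258, -0.446, -0.857).
Cross product v₁ × v₂ gives the pole to the plane: n ∝ (0.296, -0.078, 0.129).
tan δ = √(n_x²+n_y²)/n_z = 0.306/0.129, so δ = 67.1°.
Dip direction = azimuth of (n_x, n_y) = atan2(0.296, -0.078) = 105°.

true dip 67°, dip direction 105°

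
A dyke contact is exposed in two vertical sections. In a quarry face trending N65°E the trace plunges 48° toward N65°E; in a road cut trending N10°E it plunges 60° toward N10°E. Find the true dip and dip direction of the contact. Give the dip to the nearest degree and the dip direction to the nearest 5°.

The two traces are lines in the plane: v₁ = (sin 65°·cos 48°, cos 65°·cos 48°, −sin 48°), v₂ = (sin 10°·cos 60°, cos 10°·cos 60°, −sin 60°).
n = v₁ × v₂ = (0.121, 0.461, 0.274) (taken with n_z > 0).
Dip δ = arctan(|n_h|/n_z) = arctan(0.476/0.274) = 60.1°.
Dip direction = azimuth of (n_x, n_y) = atan2(0.121, 0.461) = 15°.

true dip 60°, dip direction 015°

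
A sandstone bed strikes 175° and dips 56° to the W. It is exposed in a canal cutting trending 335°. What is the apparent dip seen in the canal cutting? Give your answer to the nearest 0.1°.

The strike is 175° and the section trends 335°; the acute angle between them is β = 20°.
tan(apparent dip) = tan 56° · sin 20° = 0.5071
apparent dip = arctan 0.5071 = 26.89°

26.9°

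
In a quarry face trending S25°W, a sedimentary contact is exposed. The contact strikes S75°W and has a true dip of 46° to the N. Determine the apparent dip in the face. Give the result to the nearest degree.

Angle between strike (S75°W) and section (S25°W): β = 50°.
tan(apparent dip) = tan 46° · sin 50° = 0.7933
apparent dip = arctan 0.7933 = 38.42°

38°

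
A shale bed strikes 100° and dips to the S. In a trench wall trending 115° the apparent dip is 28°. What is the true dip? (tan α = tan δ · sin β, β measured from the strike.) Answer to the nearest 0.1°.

β = acute angle between strike 100° and section 115° = 15°.
tan(true dip) = tan 28° / sin 15° = 2.0544
δ = arctan(2.0544) = 64.04°

64.0°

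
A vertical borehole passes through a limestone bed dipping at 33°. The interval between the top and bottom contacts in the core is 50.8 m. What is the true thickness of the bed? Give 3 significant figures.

42.6 m

True thickness t = h · cos(dip) = 50.8 × cos 33°
t = 50.8 × 0.8387 = 42.604 m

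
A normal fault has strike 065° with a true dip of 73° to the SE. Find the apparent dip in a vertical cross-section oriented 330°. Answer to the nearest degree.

Angle between strike (065°) and section (330°): β = 85°.
tan(apparent dip) = tan 73° · sin 85° = 3.2584
apparent dip = arctan 3.2584 = 72.94°

73°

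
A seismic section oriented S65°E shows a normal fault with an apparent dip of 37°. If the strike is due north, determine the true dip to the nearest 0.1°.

39.7°

The section is 65° from the strike.
tan(true dip) = tan 37° / sin 65° = 0.8315
δ = arctan(0.8315) = 39.74°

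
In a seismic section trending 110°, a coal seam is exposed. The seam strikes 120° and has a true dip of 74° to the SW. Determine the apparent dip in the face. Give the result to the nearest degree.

The section lies 10° from the strike.
tan α = tan 74° × sin 10° = 3.4874 × 0.1736 = 0.6056
α = arctan(0.6056) = 31.20°

31°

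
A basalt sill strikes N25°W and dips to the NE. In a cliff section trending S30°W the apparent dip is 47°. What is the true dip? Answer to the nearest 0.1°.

The section is 55° from the strike.
tan(true dip) = tan 47° / sin 55° = 1.3091
δ = arctan(1.3091) = 52.62°

52.6°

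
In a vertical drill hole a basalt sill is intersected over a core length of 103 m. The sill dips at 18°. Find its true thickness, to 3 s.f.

True thickness t = h · cos(dip) = 103 × cos 18°
t = 103 × 0.9511 = 97.959 m

98.0 m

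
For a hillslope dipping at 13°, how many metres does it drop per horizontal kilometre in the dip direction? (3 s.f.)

drop per km = 1000 × tan 13° = 1000 × 0.2309

231 m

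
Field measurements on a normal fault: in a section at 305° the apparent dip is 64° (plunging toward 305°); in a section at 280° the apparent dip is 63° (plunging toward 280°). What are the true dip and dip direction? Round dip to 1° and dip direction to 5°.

true dip 64°, dip direction 300°

Represent each trace as a vector plunging at its apparent dip toward its trend (east-north-up frame): v₁ = (-0.359, 0.251, -0.899), v₂ = (-0.447, 0.079, -0.891).
n = v₁ × v₂ = (-0.153, 0.082, 0.084) (taken with n_z > 0).
tan δ = √(n_x²+n_y²)/n_z = 0.174/0.084, so δ = 64.2°.
The horizontal component of n points toward azimuth atan2(n_x, n_y) = 298°, the dip direction.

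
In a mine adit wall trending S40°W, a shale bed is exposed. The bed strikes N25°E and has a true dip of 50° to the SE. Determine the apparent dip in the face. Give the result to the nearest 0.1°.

The section lies 15° from the strike.
tan α = tan 50° × sin 15° = 1.1918 × 0.2588 = 0.3084
apparent dip = arctan 0.3084 = 17.14°

17.1°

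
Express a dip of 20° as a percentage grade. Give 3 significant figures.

grade % = 100 × tan 20° = 100 × 0.3640

36.4%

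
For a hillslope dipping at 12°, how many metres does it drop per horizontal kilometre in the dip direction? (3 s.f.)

drop per km = 1000 × tan 12° = 1000 × 0.2126

213 m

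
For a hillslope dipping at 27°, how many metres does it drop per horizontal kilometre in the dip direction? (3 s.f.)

510 m

drop per km = 1000 × tan 27° = 1000 × 0.5095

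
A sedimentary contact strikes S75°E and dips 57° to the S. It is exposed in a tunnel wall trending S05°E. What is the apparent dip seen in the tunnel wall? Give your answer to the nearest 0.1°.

55.4°

The section lies 70° from the strike.
tan α = tan 57° × sin 70° = 1.5399 × 0.9397 = 1.4470
α = arctan(1.4470) = 55.35°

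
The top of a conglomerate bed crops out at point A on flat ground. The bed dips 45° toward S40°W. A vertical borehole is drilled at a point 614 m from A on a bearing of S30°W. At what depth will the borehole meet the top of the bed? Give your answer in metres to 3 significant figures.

The hole lies 10° from the dip direction, so the down-dip offset is 614 × cos 10° = 604.67 m.
Depth = down-dip offset × tan(dip) = 604.67 × tan 45° = 604.67 × 1.0000
Depth = 604.67 m

605 m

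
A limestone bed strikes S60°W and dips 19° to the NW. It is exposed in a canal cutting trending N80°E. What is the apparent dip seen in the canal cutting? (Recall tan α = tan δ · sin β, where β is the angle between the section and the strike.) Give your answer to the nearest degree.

The section lies 20° from the strike.
tan(apparent dip) = tan 19° · sin 20° = 0.1178
α = arctan(0.1178) = 6.72°

7°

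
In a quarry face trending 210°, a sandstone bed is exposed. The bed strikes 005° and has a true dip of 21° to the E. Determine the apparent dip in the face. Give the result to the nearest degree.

9°

The section lies 25° from the strike.
tan α = tan 21° × sin 25° = 0.3839 × 0.4226 = 0.1622
α = arctan(0.1622) = 9.21°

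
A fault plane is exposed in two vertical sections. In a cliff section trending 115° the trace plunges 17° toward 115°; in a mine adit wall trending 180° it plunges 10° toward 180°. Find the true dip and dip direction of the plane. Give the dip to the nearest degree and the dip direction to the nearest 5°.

true dip 17°, dip direction 125°

The two traces are lines in the plane: v₁ = (sin 115°·cos 17°, cos 115°·cos 17°, −sin 17°), v₂ = (sin 180°·cos 10°, cos 180°·cos 10°, −sin 10°).
n = v₁ × v₂ = (0.218, -0.151, 0.854) (taken with n_z > 0).
True dip = arccos(n_z / |n|) = arccos(0.9551) = 17.2°.
The horizontal component of n points toward azimuth atan2(n_x, n_y) = 125°, the dip direction.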